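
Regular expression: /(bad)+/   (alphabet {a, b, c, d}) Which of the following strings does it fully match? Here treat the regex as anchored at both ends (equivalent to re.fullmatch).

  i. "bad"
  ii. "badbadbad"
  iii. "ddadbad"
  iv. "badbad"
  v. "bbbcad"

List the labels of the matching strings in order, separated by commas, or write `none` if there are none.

i → match
ii → match
iii → no match — must start with "bad"
iv → match
v → no match — must start with "bad"

i, ii, iv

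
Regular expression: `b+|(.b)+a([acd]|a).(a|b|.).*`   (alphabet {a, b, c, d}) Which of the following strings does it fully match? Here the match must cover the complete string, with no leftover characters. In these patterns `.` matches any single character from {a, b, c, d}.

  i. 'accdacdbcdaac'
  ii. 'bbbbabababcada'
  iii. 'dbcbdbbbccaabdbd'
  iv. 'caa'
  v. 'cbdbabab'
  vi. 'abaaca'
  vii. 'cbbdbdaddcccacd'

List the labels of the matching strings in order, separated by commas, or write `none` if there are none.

vi

i → no match
ii → no match
iii → no match
iv → no match
v → no match
vi → match
vii → no match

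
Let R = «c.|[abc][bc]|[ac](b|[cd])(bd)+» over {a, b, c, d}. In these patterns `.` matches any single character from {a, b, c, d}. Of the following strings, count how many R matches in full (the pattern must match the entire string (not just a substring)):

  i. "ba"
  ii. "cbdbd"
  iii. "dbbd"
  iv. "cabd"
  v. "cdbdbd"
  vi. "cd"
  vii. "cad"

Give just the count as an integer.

i → no match
ii → no match
iii → no match
iv → no match
v → match
vi → match
vii → no match
Total matched: 2

2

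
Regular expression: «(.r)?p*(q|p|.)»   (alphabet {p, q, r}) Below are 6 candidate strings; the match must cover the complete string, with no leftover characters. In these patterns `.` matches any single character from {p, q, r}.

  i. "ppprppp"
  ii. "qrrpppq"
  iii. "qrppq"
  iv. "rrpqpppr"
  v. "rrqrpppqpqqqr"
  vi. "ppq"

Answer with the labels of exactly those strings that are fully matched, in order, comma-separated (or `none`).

iii, vi

i → no match
ii → no match
iii → match
iv → no match
v → no match
vi → match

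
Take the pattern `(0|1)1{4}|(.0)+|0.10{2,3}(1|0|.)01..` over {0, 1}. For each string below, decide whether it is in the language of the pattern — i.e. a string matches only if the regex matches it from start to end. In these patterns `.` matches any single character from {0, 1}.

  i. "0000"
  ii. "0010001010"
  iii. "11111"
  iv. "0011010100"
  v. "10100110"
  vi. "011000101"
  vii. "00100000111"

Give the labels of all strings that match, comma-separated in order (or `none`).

i, ii, iii, vii

i. "0000" → match
ii. "0010001010" → match
iii. "11111" → match
iv. "0011010100" → no match
v. "10100110" → no match
vi. "011000101" → no match
vii. "00100000111" → match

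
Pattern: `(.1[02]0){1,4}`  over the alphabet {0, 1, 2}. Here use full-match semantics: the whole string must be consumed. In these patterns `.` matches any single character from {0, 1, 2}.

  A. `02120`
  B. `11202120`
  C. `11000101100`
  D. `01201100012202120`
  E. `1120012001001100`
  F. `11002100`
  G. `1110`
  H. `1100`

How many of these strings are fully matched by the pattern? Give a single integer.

A. `02120` → no match
B. `11202120` → match
C. `11000101100` → no match
D → no match
E → match
F. `11002100` → match
G. `1110` → no match
H. `1100` → match
Total matched: 4

4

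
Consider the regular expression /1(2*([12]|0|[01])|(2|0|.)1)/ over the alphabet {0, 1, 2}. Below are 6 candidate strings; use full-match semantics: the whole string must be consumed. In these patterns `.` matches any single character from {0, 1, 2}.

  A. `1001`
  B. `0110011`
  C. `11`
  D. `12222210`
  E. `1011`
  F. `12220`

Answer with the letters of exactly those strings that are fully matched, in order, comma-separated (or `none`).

C, F

A → no match
B → no match — must start with `1`
C → match
D → no match
E → no match
F → match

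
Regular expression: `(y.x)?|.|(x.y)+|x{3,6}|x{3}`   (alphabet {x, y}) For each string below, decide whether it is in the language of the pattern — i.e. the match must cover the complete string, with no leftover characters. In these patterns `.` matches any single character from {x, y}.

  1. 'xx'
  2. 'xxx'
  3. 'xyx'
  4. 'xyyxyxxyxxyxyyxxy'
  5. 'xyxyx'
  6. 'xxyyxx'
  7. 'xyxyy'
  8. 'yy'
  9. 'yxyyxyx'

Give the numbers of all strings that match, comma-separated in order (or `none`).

1 → no match
2 → match
3 → no match
4 → no match
5 → no match
6 → no match
7 → no match
8 → no match
9 → no match

2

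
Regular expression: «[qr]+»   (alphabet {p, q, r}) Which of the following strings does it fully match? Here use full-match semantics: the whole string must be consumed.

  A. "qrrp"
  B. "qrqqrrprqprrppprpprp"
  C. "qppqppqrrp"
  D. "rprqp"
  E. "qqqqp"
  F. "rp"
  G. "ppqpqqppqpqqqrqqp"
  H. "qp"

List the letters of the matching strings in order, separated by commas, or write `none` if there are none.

A → no match
B → no match
C → no match
D → no match
E → no match
F → no match
G → no match
H → no match

none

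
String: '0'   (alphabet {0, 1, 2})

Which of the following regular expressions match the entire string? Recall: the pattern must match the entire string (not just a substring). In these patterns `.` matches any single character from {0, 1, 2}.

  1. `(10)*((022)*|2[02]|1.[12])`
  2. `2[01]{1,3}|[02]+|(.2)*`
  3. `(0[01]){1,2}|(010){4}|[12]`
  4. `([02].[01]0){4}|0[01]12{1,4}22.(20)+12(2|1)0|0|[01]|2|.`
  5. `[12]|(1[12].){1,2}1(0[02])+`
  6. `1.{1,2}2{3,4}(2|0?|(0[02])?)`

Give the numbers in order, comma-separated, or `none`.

1 → no match
2 → match
3 → no match
4 → match
5 → no match
6 → no match — must start with '1'

2, 4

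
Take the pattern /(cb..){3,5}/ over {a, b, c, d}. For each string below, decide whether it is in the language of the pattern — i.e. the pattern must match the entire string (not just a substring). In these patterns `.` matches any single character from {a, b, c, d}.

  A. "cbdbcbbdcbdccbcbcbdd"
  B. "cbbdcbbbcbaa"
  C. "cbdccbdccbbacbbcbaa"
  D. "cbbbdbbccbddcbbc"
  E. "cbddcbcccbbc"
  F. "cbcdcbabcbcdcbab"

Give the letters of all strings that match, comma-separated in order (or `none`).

A, B, E, F

A → match
B → match
C → no match
D → no match
E → match
F → match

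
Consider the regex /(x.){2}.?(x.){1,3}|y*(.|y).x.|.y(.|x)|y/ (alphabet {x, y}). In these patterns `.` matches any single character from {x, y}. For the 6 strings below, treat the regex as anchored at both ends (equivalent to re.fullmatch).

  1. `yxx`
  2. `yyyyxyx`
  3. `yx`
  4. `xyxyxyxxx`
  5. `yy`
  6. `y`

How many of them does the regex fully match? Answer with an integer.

1 → no match
2 → no match
3 → no match
4 → no match
5 → no match
6 → match
Total matched: 1

1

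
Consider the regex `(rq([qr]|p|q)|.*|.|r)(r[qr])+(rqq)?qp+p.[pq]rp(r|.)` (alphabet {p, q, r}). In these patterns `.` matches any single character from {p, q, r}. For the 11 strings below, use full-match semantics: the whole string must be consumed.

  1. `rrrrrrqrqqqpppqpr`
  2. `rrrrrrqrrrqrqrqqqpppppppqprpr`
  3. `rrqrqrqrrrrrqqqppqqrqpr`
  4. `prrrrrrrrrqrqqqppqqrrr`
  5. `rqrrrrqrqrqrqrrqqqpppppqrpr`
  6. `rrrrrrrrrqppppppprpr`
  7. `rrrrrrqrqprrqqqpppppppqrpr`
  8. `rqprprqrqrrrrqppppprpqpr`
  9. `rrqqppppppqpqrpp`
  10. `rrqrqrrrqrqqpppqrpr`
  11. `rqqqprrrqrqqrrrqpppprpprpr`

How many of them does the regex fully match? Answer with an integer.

1 → no match
2 → match
3 → no match
4 → no match
5 → no match
6 → match
7 → no match
8 → no match
9 → no match
10 → match
11 → no match
Total matched: 3

3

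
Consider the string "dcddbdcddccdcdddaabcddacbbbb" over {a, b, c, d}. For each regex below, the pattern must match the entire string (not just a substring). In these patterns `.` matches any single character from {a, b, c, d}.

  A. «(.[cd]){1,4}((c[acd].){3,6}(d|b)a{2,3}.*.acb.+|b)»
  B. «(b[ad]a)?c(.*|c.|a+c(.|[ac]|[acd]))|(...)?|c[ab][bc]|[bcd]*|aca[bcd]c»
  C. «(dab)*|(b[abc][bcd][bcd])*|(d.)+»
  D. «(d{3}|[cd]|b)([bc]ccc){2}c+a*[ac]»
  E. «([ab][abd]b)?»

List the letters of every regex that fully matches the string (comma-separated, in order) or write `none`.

A

A → match
B → no match
C → no match
D → no match
E → no match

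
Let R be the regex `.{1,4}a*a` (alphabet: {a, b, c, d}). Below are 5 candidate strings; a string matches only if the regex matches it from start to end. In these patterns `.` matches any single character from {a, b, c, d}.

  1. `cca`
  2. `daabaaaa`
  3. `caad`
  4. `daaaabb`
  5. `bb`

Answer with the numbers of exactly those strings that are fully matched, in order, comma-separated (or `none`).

1, 2

1. `cca` → match
2. `daabaaaa` → match
3. `caad` → no match — must end with `a`
4. `daaaabb` → no match — must end with `a`
5. `bb` → no match — must end with `a`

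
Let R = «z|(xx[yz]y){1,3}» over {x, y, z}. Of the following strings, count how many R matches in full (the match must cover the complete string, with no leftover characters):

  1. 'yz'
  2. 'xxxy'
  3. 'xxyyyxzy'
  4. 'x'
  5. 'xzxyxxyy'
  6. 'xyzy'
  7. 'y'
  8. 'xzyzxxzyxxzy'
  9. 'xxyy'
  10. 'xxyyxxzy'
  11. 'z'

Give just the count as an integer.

3

1 → no match
2 → no match
3 → no match
4 → no match
5 → no match
6 → no match
7 → no match
8 → no match
9 → match
10 → match
11 → match
Total matched: 3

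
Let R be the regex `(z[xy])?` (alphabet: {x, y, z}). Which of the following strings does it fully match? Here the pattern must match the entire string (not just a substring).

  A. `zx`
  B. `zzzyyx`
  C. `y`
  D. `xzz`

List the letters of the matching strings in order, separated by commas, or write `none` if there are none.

A. `zx` → match
B. `zzzyyx` → no match
C. `y` → no match
D. `xzz` → no match

A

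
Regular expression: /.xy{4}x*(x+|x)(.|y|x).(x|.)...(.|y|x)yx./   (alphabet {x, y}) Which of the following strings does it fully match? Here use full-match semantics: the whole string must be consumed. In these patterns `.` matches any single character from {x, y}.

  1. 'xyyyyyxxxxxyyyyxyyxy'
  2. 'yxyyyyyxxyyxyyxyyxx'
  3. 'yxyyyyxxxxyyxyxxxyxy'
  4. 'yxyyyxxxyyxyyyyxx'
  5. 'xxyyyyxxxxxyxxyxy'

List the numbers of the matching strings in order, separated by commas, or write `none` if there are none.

3, 5

1 → no match
2 → no match
3 → match
4 → no match
5 → match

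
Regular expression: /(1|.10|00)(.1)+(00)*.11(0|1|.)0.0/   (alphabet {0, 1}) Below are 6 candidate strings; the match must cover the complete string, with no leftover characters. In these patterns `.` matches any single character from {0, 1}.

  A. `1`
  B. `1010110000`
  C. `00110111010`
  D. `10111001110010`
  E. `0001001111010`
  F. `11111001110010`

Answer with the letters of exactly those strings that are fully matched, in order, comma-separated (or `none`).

A → no match — must end with `0`
B → match
C → match
D → match
E → match
F → match

B, C, D, E, F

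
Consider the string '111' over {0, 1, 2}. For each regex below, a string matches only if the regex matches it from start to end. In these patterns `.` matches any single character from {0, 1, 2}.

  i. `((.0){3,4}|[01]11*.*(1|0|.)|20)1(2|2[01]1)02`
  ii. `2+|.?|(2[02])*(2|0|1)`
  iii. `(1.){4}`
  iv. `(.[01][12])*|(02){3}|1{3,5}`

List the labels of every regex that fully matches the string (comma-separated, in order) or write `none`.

iv

i → no match — must end with '02'
ii → no match
iii → no match
iv → match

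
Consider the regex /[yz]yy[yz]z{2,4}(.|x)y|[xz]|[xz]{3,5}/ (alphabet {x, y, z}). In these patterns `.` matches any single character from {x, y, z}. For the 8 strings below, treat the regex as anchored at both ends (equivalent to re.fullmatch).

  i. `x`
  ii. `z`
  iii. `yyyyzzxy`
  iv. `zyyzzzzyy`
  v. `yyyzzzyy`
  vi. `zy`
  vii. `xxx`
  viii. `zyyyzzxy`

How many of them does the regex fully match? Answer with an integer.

i → match
ii → match
iii → match
iv → match
v → match
vi → no match
vii → match
viii → match
Total matched: 7

7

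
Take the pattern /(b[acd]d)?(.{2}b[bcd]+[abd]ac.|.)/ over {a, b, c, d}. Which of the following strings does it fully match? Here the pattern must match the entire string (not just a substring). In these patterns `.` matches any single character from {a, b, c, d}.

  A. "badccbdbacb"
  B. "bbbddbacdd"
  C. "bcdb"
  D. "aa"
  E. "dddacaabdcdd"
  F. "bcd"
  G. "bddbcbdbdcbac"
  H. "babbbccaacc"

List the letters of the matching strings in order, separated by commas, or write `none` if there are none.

A → match
B → no match
C → match
D → no match
E → no match
F → no match
G → no match
H → match

A, C, H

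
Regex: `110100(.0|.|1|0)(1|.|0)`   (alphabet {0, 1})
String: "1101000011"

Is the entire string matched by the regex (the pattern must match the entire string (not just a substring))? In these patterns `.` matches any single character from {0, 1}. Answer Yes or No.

No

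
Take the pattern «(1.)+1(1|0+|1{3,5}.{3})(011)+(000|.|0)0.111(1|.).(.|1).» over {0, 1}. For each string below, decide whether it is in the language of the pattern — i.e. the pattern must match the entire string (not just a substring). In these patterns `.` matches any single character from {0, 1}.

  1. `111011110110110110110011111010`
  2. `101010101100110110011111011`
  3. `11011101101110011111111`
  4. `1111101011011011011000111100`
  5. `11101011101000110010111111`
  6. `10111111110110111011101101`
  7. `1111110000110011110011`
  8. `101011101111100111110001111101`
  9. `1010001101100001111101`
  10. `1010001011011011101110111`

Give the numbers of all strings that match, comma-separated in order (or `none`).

1 → match
2 → no match
3 → no match
4 → no match
5 → no match
6 → no match
7 → match
8 → no match
9 → no match
10 → no match

1, 7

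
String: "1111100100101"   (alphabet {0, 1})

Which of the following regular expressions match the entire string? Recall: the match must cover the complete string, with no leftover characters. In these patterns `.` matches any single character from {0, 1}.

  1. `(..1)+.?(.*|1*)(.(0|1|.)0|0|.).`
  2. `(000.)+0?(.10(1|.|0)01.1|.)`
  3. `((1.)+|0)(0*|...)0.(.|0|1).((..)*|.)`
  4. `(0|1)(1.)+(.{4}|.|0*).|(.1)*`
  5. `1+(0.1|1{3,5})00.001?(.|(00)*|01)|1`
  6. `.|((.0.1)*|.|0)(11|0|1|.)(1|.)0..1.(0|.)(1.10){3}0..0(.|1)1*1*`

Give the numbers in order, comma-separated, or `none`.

1, 3, 5

1 → match
2 → no match — must start with "000"
3 → match
4 → no match
5 → match
6 → no match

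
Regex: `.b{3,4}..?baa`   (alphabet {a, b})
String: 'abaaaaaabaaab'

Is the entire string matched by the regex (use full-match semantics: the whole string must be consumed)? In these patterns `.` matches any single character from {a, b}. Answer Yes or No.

No

Every match must end with 'baa', but 'abaaaaaabaaab' does not.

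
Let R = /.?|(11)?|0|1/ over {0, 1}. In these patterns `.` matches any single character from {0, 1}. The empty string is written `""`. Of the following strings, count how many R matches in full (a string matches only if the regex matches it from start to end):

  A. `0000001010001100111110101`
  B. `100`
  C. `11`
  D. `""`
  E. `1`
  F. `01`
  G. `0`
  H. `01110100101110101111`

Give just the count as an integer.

4

A → no match
B. `100` → no match
C. `11` → match
D. `""` → match
E. `1` → match
F. `01` → no match
G. `0` → match
H → no match
Total matched: 4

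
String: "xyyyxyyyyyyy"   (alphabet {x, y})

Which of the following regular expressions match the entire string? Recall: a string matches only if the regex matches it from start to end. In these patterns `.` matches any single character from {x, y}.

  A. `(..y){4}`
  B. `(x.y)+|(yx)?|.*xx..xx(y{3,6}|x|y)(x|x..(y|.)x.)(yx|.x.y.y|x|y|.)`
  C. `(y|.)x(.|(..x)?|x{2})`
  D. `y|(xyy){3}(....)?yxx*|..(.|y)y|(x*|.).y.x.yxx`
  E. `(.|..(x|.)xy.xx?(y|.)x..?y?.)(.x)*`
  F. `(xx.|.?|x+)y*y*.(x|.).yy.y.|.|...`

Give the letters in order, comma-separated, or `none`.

A, F

A → match
B → no match
C → no match
D → no match
E → no match
F → match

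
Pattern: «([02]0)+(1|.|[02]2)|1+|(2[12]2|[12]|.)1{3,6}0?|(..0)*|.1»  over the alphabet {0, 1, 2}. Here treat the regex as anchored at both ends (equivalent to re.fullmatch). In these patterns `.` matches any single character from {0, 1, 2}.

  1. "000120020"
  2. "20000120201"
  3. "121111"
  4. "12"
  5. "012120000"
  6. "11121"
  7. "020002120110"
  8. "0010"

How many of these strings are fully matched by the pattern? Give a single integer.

1 → match
2 → no match
3 → no match
4 → no match
5 → no match
6 → no match
7 → no match
8 → no match
Total matched: 1

1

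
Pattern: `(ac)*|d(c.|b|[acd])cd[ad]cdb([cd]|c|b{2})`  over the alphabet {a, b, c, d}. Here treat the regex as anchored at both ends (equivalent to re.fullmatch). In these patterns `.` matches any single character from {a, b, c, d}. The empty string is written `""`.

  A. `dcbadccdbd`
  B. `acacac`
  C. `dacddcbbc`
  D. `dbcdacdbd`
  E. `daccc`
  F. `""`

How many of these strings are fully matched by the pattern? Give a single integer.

A → no match
B → match
C → no match
D → match
E → no match
F → match
Total matched: 3

3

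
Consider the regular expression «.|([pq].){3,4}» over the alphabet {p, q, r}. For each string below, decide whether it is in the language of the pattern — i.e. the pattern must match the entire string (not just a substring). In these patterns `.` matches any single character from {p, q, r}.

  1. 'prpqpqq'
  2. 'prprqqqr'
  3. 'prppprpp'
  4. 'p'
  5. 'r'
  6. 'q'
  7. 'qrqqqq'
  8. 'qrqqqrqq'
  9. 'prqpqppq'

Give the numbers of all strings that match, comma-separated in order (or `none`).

1 → no match
2 → match
3 → match
4 → match
5 → match
6 → match
7 → match
8 → match
9 → match

2, 3, 4, 5, 6, 7, 8, 9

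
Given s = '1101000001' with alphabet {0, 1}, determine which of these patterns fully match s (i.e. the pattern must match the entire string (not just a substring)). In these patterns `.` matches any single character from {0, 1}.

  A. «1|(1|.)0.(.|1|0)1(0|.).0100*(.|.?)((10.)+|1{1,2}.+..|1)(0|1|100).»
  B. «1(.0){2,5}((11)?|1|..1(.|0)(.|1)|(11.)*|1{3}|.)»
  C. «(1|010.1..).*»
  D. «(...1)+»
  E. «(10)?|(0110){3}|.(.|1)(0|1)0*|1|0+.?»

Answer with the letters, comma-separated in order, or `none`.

B, C

A → no match
B → match
C → match
D → no match
E → no match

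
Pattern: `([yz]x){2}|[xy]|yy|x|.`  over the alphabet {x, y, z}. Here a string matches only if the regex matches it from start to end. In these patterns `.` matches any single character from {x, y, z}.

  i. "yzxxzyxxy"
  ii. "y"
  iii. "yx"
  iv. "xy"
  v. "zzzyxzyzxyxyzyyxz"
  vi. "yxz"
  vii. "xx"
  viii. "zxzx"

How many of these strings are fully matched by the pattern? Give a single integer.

i. "yzxxzyxxy" → no match
ii. "y" → match
iii. "yx" → no match
iv. "xy" → no match
v → no match
vi. "yxz" → no match
vii. "xx" → no match
viii. "zxzx" → match
Total matched: 2

2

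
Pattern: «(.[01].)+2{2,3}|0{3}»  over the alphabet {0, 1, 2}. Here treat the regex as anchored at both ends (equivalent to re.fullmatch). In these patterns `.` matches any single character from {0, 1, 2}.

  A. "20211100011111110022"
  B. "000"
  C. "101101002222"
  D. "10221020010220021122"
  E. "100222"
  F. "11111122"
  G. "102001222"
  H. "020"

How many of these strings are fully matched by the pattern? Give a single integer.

A → match
B → match
C → match
D → match
E → match
F → match
G → match
H → no match
Total matched: 7

7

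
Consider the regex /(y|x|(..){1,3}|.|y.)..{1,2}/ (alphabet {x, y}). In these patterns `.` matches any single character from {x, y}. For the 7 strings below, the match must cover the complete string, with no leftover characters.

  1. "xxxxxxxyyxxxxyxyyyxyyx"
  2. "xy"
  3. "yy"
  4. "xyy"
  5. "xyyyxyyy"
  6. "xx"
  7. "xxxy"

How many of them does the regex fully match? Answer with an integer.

1 → no match
2 → no match
3 → no match
4 → match
5 → match
6 → no match
7 → match
Total matched: 3

3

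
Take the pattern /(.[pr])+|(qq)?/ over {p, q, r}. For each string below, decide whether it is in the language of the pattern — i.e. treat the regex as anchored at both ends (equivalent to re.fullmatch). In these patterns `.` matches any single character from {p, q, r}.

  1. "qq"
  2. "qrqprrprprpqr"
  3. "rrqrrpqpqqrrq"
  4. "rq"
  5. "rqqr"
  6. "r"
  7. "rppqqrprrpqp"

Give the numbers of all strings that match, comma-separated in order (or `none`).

1 → match
2 → no match
3 → no match
4 → no match
5 → no match
6 → no match
7 → no match

1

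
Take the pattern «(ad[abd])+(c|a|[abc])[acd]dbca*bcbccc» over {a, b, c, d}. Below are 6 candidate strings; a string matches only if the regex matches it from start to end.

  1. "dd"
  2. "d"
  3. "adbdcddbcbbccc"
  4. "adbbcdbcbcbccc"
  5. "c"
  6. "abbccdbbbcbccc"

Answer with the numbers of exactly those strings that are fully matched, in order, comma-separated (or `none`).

4

1 → no match — must start with "ad"
2 → no match — must start with "ad"
3 → no match — must end with "bcbccc"
4 → match
5 → no match — must start with "ad"
6 → no match — must start with "ad"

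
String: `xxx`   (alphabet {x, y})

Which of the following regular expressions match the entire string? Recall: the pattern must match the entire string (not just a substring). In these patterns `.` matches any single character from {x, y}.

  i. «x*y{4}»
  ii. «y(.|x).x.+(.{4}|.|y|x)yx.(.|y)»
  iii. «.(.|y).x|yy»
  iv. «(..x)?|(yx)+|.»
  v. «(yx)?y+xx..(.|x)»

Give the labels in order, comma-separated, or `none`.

iv

i → no match — must end with `y`
ii → no match — must start with `y`
iii → no match
iv → match
v → no match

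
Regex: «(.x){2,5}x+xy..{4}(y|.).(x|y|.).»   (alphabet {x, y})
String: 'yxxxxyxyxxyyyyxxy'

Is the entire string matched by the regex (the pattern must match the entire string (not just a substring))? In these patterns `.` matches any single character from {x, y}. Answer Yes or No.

No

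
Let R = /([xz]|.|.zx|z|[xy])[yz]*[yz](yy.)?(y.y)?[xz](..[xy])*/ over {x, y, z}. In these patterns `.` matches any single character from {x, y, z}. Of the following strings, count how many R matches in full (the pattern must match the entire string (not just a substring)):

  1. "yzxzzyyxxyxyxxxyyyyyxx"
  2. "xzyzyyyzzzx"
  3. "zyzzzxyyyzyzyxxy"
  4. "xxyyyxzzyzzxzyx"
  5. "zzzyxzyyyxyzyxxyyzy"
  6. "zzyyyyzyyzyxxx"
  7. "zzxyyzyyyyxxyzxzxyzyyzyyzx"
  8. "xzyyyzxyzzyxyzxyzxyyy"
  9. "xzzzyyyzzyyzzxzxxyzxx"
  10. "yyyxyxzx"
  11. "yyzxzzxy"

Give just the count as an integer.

1 → no match
2. "xzyzyyyzzzx" → match
3 → no match
4 → no match
5 → no match
6 → no match
7 → no match
8 → no match
9 → no match
10. "yyyxyxzx" → no match
11. "yyzxzzxy" → no match
Total matched: 1

1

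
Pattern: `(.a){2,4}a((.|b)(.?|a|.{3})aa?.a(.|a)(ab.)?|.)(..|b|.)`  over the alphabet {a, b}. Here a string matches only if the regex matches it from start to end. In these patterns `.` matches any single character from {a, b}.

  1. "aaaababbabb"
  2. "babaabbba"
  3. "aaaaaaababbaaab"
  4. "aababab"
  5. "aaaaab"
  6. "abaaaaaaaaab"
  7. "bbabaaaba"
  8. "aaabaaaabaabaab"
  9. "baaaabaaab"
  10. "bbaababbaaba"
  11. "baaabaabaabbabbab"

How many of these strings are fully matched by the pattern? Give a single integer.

1. "aaaababbabb" → no match
2. "babaabbba" → no match
3 → no match
4. "aababab" → no match
5. "aaaaab" → no match
6. "abaaaaaaaaab" → no match
7. "bbabaaaba" → no match
8 → no match
9. "baaaabaaab" → no match
10. "bbaababbaaba" → no match
11 → no match
Total matched: 0

0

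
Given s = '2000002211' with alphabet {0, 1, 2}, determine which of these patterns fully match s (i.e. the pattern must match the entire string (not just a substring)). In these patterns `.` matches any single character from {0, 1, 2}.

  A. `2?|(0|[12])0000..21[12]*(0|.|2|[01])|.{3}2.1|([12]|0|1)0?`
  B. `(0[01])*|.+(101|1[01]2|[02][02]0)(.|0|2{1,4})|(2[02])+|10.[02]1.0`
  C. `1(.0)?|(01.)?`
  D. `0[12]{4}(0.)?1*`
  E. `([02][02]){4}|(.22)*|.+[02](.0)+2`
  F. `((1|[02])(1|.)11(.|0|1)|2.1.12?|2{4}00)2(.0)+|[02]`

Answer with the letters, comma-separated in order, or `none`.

A → match
B → no match
C → no match
D → no match — must start with '0'
E → no match
F → no match

A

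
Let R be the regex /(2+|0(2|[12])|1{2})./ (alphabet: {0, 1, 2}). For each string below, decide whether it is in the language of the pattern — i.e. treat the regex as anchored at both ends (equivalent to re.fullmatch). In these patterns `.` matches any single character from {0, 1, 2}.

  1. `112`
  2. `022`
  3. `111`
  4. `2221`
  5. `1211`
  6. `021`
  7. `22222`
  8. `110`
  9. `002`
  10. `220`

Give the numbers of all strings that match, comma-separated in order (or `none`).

1, 2, 3, 4, 6, 7, 8, 10

1 → match
2 → match
3 → match
4 → match
5 → no match
6 → match
7 → match
8 → match
9 → no match
10 → match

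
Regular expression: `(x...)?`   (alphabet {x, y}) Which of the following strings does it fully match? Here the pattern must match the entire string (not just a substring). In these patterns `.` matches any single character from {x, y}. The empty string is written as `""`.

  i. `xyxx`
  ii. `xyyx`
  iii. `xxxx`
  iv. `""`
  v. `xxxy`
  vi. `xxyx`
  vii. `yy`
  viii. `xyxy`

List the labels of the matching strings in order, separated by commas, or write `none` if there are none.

i, ii, iii, iv, v, vi, viii

i → match
ii → match
iii → match
iv → match
v → match
vi → match
vii → no match
viii → match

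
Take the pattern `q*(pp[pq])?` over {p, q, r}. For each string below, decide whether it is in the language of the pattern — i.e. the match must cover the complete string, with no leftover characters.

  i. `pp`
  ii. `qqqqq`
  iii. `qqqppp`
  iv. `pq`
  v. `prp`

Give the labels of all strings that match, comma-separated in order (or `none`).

i → no match
ii → match
iii → match
iv → no match
v → no match

ii, iii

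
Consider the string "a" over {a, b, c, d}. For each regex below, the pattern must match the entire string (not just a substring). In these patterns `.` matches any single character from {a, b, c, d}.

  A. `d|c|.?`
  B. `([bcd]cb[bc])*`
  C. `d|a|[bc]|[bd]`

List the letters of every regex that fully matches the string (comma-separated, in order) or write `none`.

A → match
B → no match
C → match

A, C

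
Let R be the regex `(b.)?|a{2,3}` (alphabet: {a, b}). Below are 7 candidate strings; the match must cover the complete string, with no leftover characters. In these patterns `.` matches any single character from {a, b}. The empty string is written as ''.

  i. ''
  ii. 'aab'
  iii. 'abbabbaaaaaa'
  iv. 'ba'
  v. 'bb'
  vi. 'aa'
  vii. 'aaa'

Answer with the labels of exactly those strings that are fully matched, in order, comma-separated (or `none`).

i → match
ii → no match
iii → no match
iv → match
v → match
vi → match
vii → match

i, iv, v, vi, vii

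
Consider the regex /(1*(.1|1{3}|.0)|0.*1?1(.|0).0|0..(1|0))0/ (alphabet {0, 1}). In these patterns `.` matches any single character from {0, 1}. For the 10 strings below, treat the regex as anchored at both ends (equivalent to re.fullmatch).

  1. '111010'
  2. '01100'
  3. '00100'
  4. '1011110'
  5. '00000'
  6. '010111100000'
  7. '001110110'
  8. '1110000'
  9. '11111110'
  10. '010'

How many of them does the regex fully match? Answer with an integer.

1 → match
2 → match
3 → match
4 → no match
5 → match
6 → no match
7 → no match
8 → no match
9 → match
10 → match
Total matched: 6

6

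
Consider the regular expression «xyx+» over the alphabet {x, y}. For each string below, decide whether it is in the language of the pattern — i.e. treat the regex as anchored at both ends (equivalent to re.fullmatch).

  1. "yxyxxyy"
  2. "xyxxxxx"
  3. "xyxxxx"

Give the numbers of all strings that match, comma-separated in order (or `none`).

2, 3

1. "yxyxxyy" → no match — must start with "xyx"
2. "xyxxxxx" → match
3. "xyxxxx" → match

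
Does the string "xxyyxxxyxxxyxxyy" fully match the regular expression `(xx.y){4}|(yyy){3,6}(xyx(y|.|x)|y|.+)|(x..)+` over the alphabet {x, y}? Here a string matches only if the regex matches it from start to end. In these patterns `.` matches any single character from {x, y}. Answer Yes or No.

Yes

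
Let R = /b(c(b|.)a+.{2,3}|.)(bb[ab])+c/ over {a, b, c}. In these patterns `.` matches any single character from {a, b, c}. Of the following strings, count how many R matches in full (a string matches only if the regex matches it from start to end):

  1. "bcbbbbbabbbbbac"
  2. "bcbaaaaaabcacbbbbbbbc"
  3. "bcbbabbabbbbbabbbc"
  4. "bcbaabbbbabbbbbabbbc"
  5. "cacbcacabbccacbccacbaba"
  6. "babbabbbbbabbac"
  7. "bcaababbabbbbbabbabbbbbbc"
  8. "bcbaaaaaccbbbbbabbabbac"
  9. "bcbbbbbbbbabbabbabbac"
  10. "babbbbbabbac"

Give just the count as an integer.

1 → match
2 → no match
3 → match
4 → match
5 → no match — must start with "b"
6 → match
7 → match
8 → match
9 → match
10 → match
Total matched: 8

8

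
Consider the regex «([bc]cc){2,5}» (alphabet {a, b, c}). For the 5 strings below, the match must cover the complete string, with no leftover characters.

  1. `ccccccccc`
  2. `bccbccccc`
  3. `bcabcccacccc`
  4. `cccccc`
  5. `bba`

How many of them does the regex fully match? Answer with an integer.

3

1 → match
2 → match
3 → no match
4 → match
5 → no match — must end with `cc`
Total matched: 3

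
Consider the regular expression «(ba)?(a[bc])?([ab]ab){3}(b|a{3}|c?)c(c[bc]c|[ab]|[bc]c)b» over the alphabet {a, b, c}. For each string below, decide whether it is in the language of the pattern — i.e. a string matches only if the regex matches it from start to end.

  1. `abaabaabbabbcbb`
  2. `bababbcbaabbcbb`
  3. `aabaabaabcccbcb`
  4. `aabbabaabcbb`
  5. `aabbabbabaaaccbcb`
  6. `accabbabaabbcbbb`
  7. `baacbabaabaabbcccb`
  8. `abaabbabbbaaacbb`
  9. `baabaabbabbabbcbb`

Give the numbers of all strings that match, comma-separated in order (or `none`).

1, 3, 4, 5, 7, 9

1 → match
2 → no match
3 → match
4. `aabbabaabcbb` → match
5 → match
6 → no match
7 → match
8 → no match
9 → match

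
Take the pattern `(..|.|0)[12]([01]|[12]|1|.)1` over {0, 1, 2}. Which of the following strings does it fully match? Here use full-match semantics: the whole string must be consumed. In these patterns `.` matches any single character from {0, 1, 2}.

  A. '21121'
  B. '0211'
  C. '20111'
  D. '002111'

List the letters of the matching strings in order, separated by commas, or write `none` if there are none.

A. '21121' → match
B. '0211' → match
C. '20111' → match
D. '002111' → no match

A, B, C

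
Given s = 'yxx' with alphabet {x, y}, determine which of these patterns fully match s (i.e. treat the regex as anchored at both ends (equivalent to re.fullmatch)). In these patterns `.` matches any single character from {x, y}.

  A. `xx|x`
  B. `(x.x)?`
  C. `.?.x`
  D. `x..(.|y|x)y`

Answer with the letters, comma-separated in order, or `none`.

A → no match
B → no match
C → match
D → no match — must start with 'x'

C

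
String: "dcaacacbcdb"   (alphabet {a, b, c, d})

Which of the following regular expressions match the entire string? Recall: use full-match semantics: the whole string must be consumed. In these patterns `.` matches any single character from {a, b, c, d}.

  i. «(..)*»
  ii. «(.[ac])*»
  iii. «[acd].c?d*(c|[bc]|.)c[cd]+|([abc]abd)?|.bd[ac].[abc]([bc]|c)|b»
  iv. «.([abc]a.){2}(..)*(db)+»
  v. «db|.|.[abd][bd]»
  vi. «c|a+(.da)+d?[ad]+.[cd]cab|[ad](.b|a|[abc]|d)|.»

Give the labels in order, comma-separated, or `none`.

iv

i → no match
ii → no match
iii → no match
iv → match
v → no match
vi → no match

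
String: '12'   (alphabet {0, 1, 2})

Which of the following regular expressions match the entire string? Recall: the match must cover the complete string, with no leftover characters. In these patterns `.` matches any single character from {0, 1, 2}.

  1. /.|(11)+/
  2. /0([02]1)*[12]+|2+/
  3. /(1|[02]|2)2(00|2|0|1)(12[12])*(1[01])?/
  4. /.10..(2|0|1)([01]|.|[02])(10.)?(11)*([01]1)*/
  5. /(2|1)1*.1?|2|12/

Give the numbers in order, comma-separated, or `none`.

5

1 → no match
2 → no match
3 → no match
4 → no match
5 → match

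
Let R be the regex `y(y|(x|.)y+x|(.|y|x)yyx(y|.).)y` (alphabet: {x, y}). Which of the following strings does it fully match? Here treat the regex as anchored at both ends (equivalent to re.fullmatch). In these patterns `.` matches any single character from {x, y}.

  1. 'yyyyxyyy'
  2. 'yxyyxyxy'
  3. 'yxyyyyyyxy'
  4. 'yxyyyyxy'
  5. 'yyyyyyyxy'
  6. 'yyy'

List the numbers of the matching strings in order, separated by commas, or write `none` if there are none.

1, 2, 3, 4, 5, 6

1 → match
2 → match
3 → match
4 → match
5 → match
6 → match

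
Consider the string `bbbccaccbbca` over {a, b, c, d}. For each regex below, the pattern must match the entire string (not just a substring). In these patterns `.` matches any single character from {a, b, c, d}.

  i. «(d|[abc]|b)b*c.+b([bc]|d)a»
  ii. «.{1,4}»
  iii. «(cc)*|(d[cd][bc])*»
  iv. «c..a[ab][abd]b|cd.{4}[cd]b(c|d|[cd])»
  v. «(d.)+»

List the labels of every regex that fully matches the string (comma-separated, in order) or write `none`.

i → match
ii → no match
iii → no match
iv → no match
v → no match — must start with `d`

i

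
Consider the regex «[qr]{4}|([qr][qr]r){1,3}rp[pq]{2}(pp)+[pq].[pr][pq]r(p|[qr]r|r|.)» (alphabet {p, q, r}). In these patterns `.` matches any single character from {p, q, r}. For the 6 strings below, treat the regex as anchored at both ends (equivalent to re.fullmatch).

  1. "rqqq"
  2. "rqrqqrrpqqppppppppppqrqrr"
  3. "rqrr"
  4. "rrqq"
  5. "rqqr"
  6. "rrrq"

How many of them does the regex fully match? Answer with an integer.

1 → match
2 → no match
3 → match
4 → match
5 → match
6 → match
Total matched: 5

5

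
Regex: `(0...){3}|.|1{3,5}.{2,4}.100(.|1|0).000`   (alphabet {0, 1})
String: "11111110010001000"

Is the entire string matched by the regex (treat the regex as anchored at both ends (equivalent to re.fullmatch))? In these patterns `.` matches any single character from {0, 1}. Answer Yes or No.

Yes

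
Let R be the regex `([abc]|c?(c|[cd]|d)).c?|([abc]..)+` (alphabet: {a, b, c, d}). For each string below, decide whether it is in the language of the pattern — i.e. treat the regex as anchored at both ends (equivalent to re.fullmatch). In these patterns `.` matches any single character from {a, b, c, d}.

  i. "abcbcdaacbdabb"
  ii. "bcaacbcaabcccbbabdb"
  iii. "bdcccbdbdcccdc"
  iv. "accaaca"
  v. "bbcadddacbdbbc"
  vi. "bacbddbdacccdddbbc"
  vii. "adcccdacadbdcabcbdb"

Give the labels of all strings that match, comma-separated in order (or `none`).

none

i → no match
ii → no match
iii → no match
iv → no match
v → no match
vi → no match
vii → no match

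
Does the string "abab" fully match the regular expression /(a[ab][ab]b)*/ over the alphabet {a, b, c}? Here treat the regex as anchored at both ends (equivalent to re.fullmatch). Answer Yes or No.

Yes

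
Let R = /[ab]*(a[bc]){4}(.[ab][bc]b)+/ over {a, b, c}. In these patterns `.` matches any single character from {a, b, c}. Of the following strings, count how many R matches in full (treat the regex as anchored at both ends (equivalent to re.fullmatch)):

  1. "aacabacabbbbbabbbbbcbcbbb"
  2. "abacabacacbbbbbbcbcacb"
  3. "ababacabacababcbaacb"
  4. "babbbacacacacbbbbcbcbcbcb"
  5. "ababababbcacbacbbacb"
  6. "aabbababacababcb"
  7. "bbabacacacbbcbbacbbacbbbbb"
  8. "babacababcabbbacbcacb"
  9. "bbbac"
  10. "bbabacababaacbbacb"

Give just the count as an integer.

1 → match
2 → match
3 → match
4 → match
5 → no match
6 → match
7 → match
8 → match
9 → no match — must end with "b"
10 → match
Total matched: 8

8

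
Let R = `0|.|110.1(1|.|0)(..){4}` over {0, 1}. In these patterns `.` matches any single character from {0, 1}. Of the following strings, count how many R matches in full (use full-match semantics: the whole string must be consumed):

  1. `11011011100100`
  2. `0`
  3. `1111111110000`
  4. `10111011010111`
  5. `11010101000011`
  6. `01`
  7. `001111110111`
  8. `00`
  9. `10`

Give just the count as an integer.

2

1 → match
2 → match
3 → no match
4 → no match
5 → no match
6 → no match
7 → no match
8 → no match
9 → no match
Total matched: 2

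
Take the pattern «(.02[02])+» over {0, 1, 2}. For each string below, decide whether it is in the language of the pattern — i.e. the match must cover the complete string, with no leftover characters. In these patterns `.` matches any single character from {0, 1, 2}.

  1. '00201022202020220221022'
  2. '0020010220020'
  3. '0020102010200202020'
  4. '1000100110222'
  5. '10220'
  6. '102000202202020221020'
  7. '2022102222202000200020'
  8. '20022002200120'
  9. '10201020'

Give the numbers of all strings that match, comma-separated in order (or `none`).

1 → no match
2 → no match
3 → no match
4 → no match
5 → no match
6 → no match
7 → no match
8 → no match
9 → match

9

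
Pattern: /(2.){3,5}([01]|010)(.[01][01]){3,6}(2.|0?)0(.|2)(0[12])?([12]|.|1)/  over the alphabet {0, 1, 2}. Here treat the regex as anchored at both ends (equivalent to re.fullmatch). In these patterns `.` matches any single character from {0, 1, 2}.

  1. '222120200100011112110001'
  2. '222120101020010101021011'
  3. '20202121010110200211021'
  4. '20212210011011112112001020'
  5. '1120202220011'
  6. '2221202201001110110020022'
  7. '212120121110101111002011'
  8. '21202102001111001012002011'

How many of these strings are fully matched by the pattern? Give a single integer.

7

1 → match
2 → match
3 → match
4 → match
5 → no match — must start with '2'
6 → match
7 → match
8 → match
Total matched: 7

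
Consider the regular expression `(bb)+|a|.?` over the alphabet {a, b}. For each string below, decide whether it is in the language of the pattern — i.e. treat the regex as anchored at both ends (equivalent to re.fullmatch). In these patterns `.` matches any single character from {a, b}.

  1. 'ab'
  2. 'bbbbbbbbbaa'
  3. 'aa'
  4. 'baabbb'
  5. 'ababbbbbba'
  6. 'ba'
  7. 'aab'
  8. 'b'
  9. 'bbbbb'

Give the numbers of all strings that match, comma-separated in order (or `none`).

8

1 → no match
2 → no match
3 → no match
4 → no match
5 → no match
6 → no match
7 → no match
8 → match
9 → no match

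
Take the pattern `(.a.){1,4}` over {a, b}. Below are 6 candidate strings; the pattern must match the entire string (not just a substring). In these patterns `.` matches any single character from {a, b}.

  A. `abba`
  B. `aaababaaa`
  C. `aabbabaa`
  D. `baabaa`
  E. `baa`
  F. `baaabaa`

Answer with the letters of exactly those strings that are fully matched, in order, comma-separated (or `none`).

B, D, E

A → no match
B → match
C → no match
D → match
E → match
F → no match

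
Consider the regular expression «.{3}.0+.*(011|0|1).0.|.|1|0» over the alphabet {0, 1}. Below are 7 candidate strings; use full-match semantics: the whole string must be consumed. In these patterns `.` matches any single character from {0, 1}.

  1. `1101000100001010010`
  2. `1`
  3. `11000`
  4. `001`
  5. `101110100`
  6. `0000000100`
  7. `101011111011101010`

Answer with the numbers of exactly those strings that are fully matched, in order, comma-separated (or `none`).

2, 6

1 → no match
2 → match
3 → no match
4 → no match
5 → no match
6 → match
7 → no match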